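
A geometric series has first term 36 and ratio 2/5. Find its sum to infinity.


S∞ = a₁/(1-r) = 36/(1 - 2/5)
= 36/(3/5)
= 60

S∞ = 60


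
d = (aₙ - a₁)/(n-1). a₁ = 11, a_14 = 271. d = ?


d = (aₙ - a₁)/(n-1)
= (271 - 11)/(14-1)
= 260/13 = 20

d = 20


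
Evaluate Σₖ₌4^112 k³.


Σₖ₌4^112 k³ = [112·113/2]² − [3·4/2]²
= 40043584 − 36 = 40043548

Σk³ = 40043548


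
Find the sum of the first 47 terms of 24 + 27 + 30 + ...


aₙ = 24 + (47-1)×3 = 162
Sₙ = n(a₁+aₙ)/2 = 47×(24+162)/2
= 47×186/2 = 4371

S_47 = 4371


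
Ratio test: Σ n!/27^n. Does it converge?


aₙ = n!/27^n
a_{n+1}/aₙ = (n+1)!/27^(n+1) × 27^n/n!
= (n+1)/27
L = lim(n→∞) (n+1)/27 = ∞
L > 1 → series DIVERGES

Diverges (ratio test: L = ∞ > 1)


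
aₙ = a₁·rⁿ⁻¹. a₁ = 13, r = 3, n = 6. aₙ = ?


aₙ = a₁·r^(n-1)
= 13×3^5
= 13×243
= 3159

a_6 = 3159


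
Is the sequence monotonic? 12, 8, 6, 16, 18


Differences: -4, -2, 10, 2
Difference at position 3 is +10 (> 0) but position 1 is -4 (< 0) — sequence both rises and falls
→ NOT monotonic

Not monotonic


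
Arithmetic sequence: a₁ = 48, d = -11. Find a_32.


aₙ = a₁ + (n-1)d
= 48 + (32-1)×-11
= 48 - 341
= -293

a_32 = -293


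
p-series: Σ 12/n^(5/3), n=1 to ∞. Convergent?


p-series test: Σ c/n^p converges if p > 1, diverges if p ≤ 1 (constant c > 0 doesn't affect convergence).
p = 5/3
5/3 > 1 → CONVERGES

Converges (p = 5/3 > 1)


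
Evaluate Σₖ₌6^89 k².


Σₖ₌6^89 k² = Σₖ₌₁^89 k² − Σₖ₌₁^5 k²
= 89·90·179/6 − 5·6·11/6
= 238965 − 55 = 238910

Σk² = 238910


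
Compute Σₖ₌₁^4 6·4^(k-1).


Sₙ = 6×(4^4 - 1)/(4 - 1)
= 6×(256 - 1)/3
= 6×255/3
= 510

S_4 = 510


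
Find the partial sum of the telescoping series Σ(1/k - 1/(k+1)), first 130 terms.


Telescoping: adjacent terms cancel.
= 1/1 - 1/131
= 1 - 1/131 = 130/131

Sum = 130/131


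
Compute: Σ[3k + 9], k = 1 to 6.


Σ(3k+9) = 3·Σk + 9·n
= 3·21 + 9·6
= 63 + 54 = 117

Σ = 117


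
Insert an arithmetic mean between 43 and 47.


AM = (43 + 47)/2 = 90/2 = 45

AM = 45


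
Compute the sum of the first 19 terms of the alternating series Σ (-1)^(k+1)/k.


S = 1 - 1/2 + 1/3 - 1/4 + 1/5 - 1/6 + 1/7 - 1/8 ± ...
= 0.7188
(Full series converges to +ln(2) ≈ +0.6931)

S_19 = 0.7188


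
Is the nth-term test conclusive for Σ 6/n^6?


lim(n→∞) 6/n^6 = 0
lim aₙ = 0 → nth-term test is INCONCLUSIVE
(Need other tests; this is actually a convergent p-series with p=6 > 1)

Inconclusive (lim aₙ = 0; need another test)


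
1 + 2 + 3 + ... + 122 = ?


n(n+1)/2 = 122×123/2 = 15006/2 = 7503

Σk = 7503


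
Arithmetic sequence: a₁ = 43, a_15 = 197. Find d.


d = (aₙ - a₁)/(n-1)
= (197 - 43)/(15-1)
= 154/14 = 11

d = 11


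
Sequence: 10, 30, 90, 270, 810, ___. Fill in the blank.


Pattern: geometric (r=3)
Terms: 10, 30, 90, 270, 810
Next term = 2430

Next term = 2430


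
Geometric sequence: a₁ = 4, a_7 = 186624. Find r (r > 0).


r^(n-1) = aₙ/a₁
r^6 = 186624/4 = 46656
r = 46656^(1/6)
= ±6; taking r > 0 gives r = 6

r = 6


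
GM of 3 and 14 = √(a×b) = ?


GM = √(3×14) = √42 = 6.4807

GM = 6.4807


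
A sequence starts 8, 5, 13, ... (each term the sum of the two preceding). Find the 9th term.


Computing iteratively: 8, 5, 13, 18, 31, 49, 80, 129, 209
a_9 = 209

a_9 = 209


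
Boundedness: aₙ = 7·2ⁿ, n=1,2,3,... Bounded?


aₙ = 7·2ⁿ → as n→∞, aₙ→∞ (since base 2 > 1)
No finite upper bound exists
The sequence is UNBOUNDED

Unbounded (aₙ → ∞ as n → ∞)


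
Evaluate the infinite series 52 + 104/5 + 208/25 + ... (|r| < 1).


S∞ = a₁/(1-r) = 52/(1 - 2/5)
= 52/(3/5)
= 260/3

S∞ = 260/3


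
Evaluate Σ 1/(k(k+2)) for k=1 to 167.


1/(k(k+2)) = (1/2)·(1/k - 1/(k+2)) (partial fractions)
Telescoping: Σ = (1/2)·(1 + 1/2 - 1/168 - 1/169) = 42251/56784

Sum = 42251/56784


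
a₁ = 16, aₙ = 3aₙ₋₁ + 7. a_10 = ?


Computing step by step:
a_1 = 16
a_2 = 55
a_3 = 172
a_4 = 523
a_5 = 1576
a_6 = 4735
a_7 = 14212
a_8 = 42643
a_9 = 127936
a_10 = 383815


a_10 = 383815


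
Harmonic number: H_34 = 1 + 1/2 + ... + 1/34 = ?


H_34 = 1/1 + 1/2 + 1/3 + ... + 1/34
= 54062195834749/13127595717600
≈ 4.1182

H_34 = 54062195834749/13127595717600 ≈ 4.1182


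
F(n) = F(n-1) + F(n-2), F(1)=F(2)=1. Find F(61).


Fibonacci sequence: 1, 1, 2, 3, 5, 8, 13, 21, 34, 55, 89, ...
F(61) = 2504730781961

F(61) = 2504730781961


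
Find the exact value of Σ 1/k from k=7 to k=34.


Σₖ₌7^34 1/k = 1/7 + 1/8 + 1/9 + ... + 1/34
= 21899586326629/13127595717600
≈ 1.6682

Sum = 21899586326629/13127595717600 ≈ 1.6682


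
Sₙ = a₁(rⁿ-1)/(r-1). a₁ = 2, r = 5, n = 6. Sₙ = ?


Sₙ = 2×(5^6 - 1)/(5 - 1)
= 2×(15625 - 1)/4
= 2×15624/4
= 7812

S_6 = 7812


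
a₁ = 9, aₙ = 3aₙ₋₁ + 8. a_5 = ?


Computing step by step:
a_1 = 9
a_2 = 35
a_3 = 113
a_4 = 347
a_5 = 1049


a_5 = 1049


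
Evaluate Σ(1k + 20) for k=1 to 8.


Σ(1k+20) = 1·Σk + 20·n
= 1·36 + 20·8
= 36 + 160 = 196

Σ = 196


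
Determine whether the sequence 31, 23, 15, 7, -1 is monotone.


Differences: -8, -8, -8, -8
All differences < 0 → strictly DECREASING

Monotonically decreasing


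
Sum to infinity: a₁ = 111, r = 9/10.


S∞ = a₁/(1-r) = 111/(1 - 9/10)
= 111/(1/10)
= 1110

S∞ = 1110


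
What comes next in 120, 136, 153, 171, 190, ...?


Pattern: triangular numbers: n(n+1)/2
Terms: 120, 136, 153, 171, 190
Next term = 210

Next term = 210


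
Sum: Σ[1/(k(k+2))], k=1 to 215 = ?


1/(k(k+2)) = (1/2)·(1/k - 1/(k+2)) (partial fractions)
Telescoping: Σ = (1/2)·(1 + 1/2 - 1/216 - 1/217) = 69875/93744

Sum = 69875/93744


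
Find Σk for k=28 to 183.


Σₖ₌28^183 k = Σₖ₌₁^183 k − Σₖ₌₁^27 k
= 183·184/2 − 27·28/2
= 16836 − 378 = 16458

Σk = 16458


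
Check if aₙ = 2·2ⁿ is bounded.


aₙ = 2·2ⁿ → as n→∞, aₙ→∞ (since base 2 > 1)
No finite upper bound exists
The sequence is UNBOUNDED

Unbounded (aₙ → ∞ as n → ∞)


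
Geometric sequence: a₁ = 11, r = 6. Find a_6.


aₙ = a₁·r^(n-1)
= 11×6^5
= 11×7776
= 85536

a_6 = 85536


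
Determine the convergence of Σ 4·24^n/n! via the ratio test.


aₙ = 4·24^n/n!
a_{n+1}/aₙ = 24^(n+1)/(n+1)! × n!/24^n  (constant 4 cancels)
= 24/(n+1)
L = lim(n→∞) 24/(n+1) = 0
L < 1 → series CONVERGES

Converges (ratio test: L = 0 < 1)


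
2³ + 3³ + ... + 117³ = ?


Σₖ₌2^117 k³ = [117·118/2]² − [1·2/2]²
= 47651409 − 1 = 47651408

Σk³ = 47651408


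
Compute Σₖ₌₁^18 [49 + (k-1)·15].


aₙ = 49 + (18-1)×15 = 304
Sₙ = n(a₁+aₙ)/2 = 18×(49+304)/2
= 18×353/2 = 3177

S_18 = 3177


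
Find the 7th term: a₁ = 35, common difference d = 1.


aₙ = a₁ + (n-1)d
= 35 + (7-1)×1
= 35 + 6
= 41

a_7 = 41


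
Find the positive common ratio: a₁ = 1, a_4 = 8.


r^(n-1) = aₙ/a₁
r^3 = 8/1 = 8
r = 8^(1/3)
= 2

r = 2


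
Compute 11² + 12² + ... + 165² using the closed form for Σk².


Σₖ₌11^165 k² = Σₖ₌₁^165 k² − Σₖ₌₁^10 k²
= 165·166·331/6 − 10·11·21/6
= 1511015 − 385 = 1510630

Σk² = 1510630


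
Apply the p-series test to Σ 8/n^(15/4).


p-series test: Σ c/n^p converges if p > 1, diverges if p ≤ 1 (constant c > 0 doesn't affect convergence).
p = 15/4
15/4 > 1 → CONVERGES

Converges (p = 15/4 > 1)


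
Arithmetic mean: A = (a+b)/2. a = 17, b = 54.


AM = (17 + 54)/2 = 71/2 = 35.5

AM = 35.5


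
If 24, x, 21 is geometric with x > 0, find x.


GM = √(24×21) = √504 = 22.4499

GM = 22.4499


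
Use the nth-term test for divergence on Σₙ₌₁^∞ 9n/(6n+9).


lim(n→∞) 9n/(6n+9) = 9/6 = 3/2  (divide numerator and denominator by n)
lim aₙ = 3/2 ≠ 0 → series DIVERGES

Diverges (lim aₙ = 3/2 ≠ 0)


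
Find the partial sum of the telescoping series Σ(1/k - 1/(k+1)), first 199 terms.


Telescoping: adjacent terms cancel.
= 1/1 - 1/200
= 1 - 1/200 = 199/200

Sum = 199/200


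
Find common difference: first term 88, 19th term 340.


d = (aₙ - a₁)/(n-1)
= (340 - 88)/(19-1)
= 252/18 = 14

d = 14


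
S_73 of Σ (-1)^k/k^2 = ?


S = -1 + 1/4 - 1/9 + 1/16 - 1/25 + 1/36 - 1/49 + 1/64 ± ...
= -0.8226
(Full series converges to -π²/12 ≈ -0.8225)

S_73 = -0.8226


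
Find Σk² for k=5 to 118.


Σₖ₌5^118 k² = Σₖ₌₁^118 k² − Σₖ₌₁^4 k²
= 118·119·237/6 − 4·5·9/6
= 554659 − 30 = 554629

Σk² = 554629


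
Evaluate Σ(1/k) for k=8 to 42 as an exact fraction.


Σₖ₌8^42 1/k = 1/8 + 1/9 + 1/10 + ... + 1/42
= 34529574772441493/19914562703599200
≈ 1.7339

Sum = 34529574772441493/19914562703599200 ≈ 1.7339


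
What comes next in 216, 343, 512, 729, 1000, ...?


Pattern: perfect cubes: n³
Terms: 216, 343, 512, 729, 1000
Next term = 1331

Next term = 1331


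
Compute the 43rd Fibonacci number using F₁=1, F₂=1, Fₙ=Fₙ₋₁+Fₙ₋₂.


Fibonacci sequence: 1, 1, 2, 3, 5, 8, 13, 21, 34, 55, 89, ...
F(43) = 433494437

F(43) = 433494437


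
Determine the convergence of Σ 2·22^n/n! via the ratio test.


aₙ = 2·22^n/n!
a_{n+1}/aₙ = 22^(n+1)/(n+1)! × n!/22^n  (constant 2 cancels)
= 22/(n+1)
L = lim(n→∞) 22/(n+1) = 0
L < 1 → series CONVERGES

Converges (ratio test: L = 0 < 1)


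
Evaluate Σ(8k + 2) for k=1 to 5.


Σ(8k+2) = 8·Σk + 2·n
= 8·15 + 2·5
= 120 + 10 = 130

Σ = 130


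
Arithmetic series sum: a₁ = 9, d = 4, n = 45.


aₙ = 9 + (45-1)×4 = 185
Sₙ = n(a₁+aₙ)/2 = 45×(9+185)/2
= 45×194/2 = 4365

S_45 = 4365


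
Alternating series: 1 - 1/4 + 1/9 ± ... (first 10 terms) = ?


S = 1 - 1/4 + 1/9 - 1/16 + 1/25 - 1/36 + 1/49 - 1/64 ± ...
= 0.818
(Full series converges to +π²/12 ≈ +0.8225)

S_10 = 0.818


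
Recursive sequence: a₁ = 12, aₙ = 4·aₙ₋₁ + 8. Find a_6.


Computing step by step:
a_1 = 12
a_2 = 56
a_3 = 232
a_4 = 936
a_5 = 3752
a_6 = 15016


a_6 = 15016


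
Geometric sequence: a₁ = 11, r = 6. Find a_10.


aₙ = a₁·r^(n-1)
= 11×6^9
= 11×10077696
= 110854656

a_10 = 110854656


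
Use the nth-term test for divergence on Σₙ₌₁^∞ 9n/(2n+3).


lim(n→∞) 9n/(2n+3) = 9/2 = 9/2  (divide numerator and denominator by n)
lim aₙ = 9/2 ≠ 0 → series DIVERGES

Diverges (lim aₙ = 9/2 ≠ 0)


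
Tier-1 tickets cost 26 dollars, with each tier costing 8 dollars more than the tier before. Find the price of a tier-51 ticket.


aₙ = a₁ + (n-1)d
= 26 + (51-1)×8
= 26 + 400
= 426

a_51 = 426


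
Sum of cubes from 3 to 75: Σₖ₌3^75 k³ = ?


Σₖ₌3^75 k³ = [75·76/2]² − [2·3/2]²
= 8122500 − 9 = 8122491

Σk³ = 8122491


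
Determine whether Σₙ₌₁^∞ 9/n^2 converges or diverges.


p-series test: Σ c/n^p converges if p > 1, diverges if p ≤ 1 (constant c > 0 doesn't affect convergence).
p = 2
2 > 1 → CONVERGES

Converges (p = 2 > 1)


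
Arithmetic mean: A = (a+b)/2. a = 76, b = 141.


AM = (76 + 141)/2 = 217/2 = 108.5

AM = 108.5


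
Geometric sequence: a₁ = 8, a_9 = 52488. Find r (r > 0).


r^(n-1) = aₙ/a₁
r^8 = 52488/8 = 6561
r = 6561^(1/8)
= ±3; taking r > 0 gives r = 3

r = 3


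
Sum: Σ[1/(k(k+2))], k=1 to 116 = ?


1/(k(k+2)) = (1/2)·(1/k - 1/(k+2)) (partial fractions)
Telescoping: Σ = (1/2)·(1 + 1/2 - 1/117 - 1/118) = 10237/13806

Sum = 10237/13806


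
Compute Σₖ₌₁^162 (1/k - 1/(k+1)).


Telescoping: adjacent terms cancel.
= 1/1 - 1/163
= 1 - 1/163 = 162/163

Sum = 162/163


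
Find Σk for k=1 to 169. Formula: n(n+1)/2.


n(n+1)/2 = 169×170/2 = 28730/2 = 14365

Σk = 14365


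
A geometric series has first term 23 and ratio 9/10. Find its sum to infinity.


S∞ = a₁/(1-r) = 23/(1 - 9/10)
= 23/(1/10)
= 230

S∞ = 230


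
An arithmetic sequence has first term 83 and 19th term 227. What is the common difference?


d = (aₙ - a₁)/(n-1)
= (227 - 83)/(19-1)
= 144/18 = 8

d = 8


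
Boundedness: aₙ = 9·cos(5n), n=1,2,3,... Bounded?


For all n, -1 ≤ cos(5n) ≤ 1, so -9 ≤ 9·cos(5n) ≤ 9
Lower bound: -9, Upper bound: 9
The sequence IS bounded

Bounded (-9 ≤ aₙ ≤ 9)


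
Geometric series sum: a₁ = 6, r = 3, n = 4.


Sₙ = 6×(3^4 - 1)/(3 - 1)
= 6×(81 - 1)/2
= 6×80/2
= 240

S_4 = 240


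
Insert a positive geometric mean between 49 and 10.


GM = √(49×10) = √490 = 22.1359

GM = 22.1359


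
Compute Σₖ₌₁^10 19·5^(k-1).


Sₙ = 19×(5^10 - 1)/(5 - 1)
= 19×(9765625 - 1)/4
= 19×9765624/4
= 46386714

S_10 = 46386714


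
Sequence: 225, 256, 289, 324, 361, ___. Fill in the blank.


Pattern: perfect squares: n²
Terms: 225, 256, 289, 324, 361
Next term = 400

Next term = 400


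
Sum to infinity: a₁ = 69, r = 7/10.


S∞ = a₁/(1-r) = 69/(1 - 7/10)
= 69/(3/10)
= 230

S∞ = 230


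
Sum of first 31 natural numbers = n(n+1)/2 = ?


n(n+1)/2 = 31×32/2 = 992/2 = 496

Σk = 496


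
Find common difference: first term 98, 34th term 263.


d = (aₙ - a₁)/(n-1)
= (263 - 98)/(34-1)
= 165/33 = 5

d = 5


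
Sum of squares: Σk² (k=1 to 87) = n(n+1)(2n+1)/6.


n = 87
n(n+1)(2n+1)/6 = 87×88×175/6
= 1339800/6 = 223300

Σk² = 223300


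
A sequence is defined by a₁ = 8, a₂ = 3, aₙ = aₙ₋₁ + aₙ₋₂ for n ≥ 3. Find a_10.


Computing iteratively: 8, 3, 11, 14, 25, 39, 64, 103, 167, 270
a_10 = 270

a_10 = 270


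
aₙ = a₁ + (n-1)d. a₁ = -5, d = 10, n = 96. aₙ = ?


aₙ = a₁ + (n-1)d
= -5 + (96-1)×10
= -5 + 950
= 945

a_96 = 945


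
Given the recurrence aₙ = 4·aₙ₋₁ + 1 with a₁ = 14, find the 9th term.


Computing step by step:
a_1 = 14
a_2 = 57
a_3 = 229
a_4 = 917
a_5 = 3669
a_6 = 14677
a_7 = 58709
a_8 = 234837
a_9 = 939349


a_9 = 939349


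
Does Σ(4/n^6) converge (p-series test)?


p-series test: Σ c/n^p converges if p > 1, diverges if p ≤ 1 (constant c > 0 doesn't affect convergence).
p = 6
6 > 1 → CONVERGES

Converges (p = 6 > 1)


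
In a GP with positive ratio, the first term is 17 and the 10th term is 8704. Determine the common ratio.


r^(n-1) = aₙ/a₁
r^9 = 8704/17 = 512
r = 512^(1/9)
= 2

r = 2


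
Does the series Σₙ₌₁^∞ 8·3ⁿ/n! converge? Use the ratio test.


aₙ = 8·3^n/n!
a_{n+1}/aₙ = 3^(n+1)/(n+1)! × n!/3^n  (constant 8 cancels)
= 3/(n+1)
L = lim(n→∞) 3/(n+1) = 0
L < 1 → series CONVERGES

Converges (ratio test: L = 0 < 1)


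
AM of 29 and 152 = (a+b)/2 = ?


AM = (29 + 152)/2 = 181/2 = 90.5

AM = 90.5


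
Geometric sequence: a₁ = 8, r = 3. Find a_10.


aₙ = a₁·r^(n-1)
= 8×3^9
= 8×19683
= 157464

a_10 = 157464


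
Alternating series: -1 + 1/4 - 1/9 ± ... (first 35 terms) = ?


S = -1 + 1/4 - 1/9 + 1/16 - 1/25 + 1/36 - 1/49 + 1/64 ± ...
= -0.8229
(Full series converges to -π²/12 ≈ -0.8225)

S_35 = -0.8229


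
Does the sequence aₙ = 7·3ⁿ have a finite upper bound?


aₙ = 7·3ⁿ → as n→∞, aₙ→∞ (since base 3 > 1)
No finite upper bound exists
The sequence is UNBOUNDED

Unbounded (aₙ → ∞ as n → ∞)


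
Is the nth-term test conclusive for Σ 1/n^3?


lim(n→∞) 1/n^3 = 0
lim aₙ = 0 → nth-term test is INCONCLUSIVE
(Need other tests; this is actually a convergent p-series with p=3 > 1)

Inconclusive (lim aₙ = 0; need another test)


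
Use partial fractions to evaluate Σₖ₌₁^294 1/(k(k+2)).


1/(k(k+2)) = (1/2)·(1/k - 1/(k+2)) (partial fractions)
Telescoping: Σ = (1/2)·(1 + 1/2 - 1/295 - 1/296) = 130389/174640

Sum = 130389/174640


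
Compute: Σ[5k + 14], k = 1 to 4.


Σ(5k+14) = 5·Σk + 14·n
= 5·10 + 14·4
= 50 + 56 = 106

Σ = 106


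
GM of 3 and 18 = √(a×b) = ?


GM = √(3×18) = √54 = 7.3485

GM = 7.3485


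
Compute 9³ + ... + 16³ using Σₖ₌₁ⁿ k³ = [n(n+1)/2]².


Σₖ₌9^16 k³ = [16·17/2]² − [8·9/2]²
= 18496 − 1296 = 17200

Σk³ = 17200


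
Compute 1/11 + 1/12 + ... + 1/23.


Σₖ₌11^23 1/k = 1/11 + 1/12 + 1/13 + ... + 1/23
= 4311885041/5354228880
≈ 0.8053

Sum = 4311885041/5354228880 ≈ 0.8053


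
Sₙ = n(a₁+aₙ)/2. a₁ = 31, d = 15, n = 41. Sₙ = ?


aₙ = 31 + (41-1)×15 = 631
Sₙ = n(a₁+aₙ)/2 = 41×(31+631)/2
= 41×662/2 = 13571

S_41 = 13571


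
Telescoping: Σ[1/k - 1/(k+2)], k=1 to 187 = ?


Telescoping with gap 2: two head and two tail terms survive.
= (1 + 1/2) - (1/188 + 1/189)
= 3/2 - 1/188 - 1/189 = 52921/35532

Sum = 52921/35532


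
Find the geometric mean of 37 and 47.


GM = √(37×47) = √1739 = 41.7013

GM = 41.7013


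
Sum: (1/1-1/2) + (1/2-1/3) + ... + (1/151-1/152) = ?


Telescoping: adjacent terms cancel.
= 1/1 - 1/152
= 1 - 1/152 = 151/152

Sum = 151/152


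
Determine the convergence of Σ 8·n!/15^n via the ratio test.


aₙ = 8·n!/15^n
a_{n+1}/aₙ = (n+1)!/15^(n+1) × 15^n/n!  (constant 8 cancels)
= (n+1)/15
L = lim(n→∞) (n+1)/15 = ∞
L > 1 → series DIVERGES

Diverges (ratio test: L = ∞ > 1)


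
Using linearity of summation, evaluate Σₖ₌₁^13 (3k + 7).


Σ(3k+7) = 3·Σk + 7·n
= 3·91 + 7·13
= 273 + 91 = 364

Σ = 364


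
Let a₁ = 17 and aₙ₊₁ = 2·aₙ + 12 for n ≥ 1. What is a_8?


Computing step by step:
a_1 = 17
a_2 = 46
a_3 = 104
a_4 = 220
a_5 = 452
a_6 = 916
a_7 = 1844
a_8 = 3700


a_8 = 3700


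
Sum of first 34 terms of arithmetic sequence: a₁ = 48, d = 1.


aₙ = 48 + (34-1)×1 = 81
Sₙ = n(a₁+aₙ)/2 = 34×(48+81)/2
= 34×129/2 = 2193

S_34 = 2193


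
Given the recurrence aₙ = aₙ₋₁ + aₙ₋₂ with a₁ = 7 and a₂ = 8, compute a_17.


Computing iteratively: 7, 8, 15, 23, 38, 61, 99, 160, 259, 419, 678, 1097, ...
a_17 = 12166

a_17 = 12166


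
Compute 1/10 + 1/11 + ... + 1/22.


Σₖ₌10^22 1/k = 1/10 + 1/11 + 1/12 + ... + 1/22
= 200631103/232792560
≈ 0.8618

Sum = 200631103/232792560 ≈ 0.8618


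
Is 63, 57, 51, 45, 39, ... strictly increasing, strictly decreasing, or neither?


Differences: -6, -6, -6, -6
All differences < 0 → strictly DECREASING

Monotonically decreasing


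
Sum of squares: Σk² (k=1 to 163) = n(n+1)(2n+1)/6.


n = 163
n(n+1)(2n+1)/6 = 163×164×327/6
= 8741364/6 = 1456894

Σk² = 1456894


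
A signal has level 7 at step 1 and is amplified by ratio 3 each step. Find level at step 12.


aₙ = a₁·r^(n-1)
= 7×3^11
= 7×177147
= 1240029

a_12 = 1240029


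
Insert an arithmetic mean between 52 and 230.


AM = (52 + 230)/2 = 282/2 = 141

AM = 141


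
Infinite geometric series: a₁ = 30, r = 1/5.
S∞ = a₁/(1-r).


S∞ = a₁/(1-r) = 30/(1 - 1/5)
= 30/(4/5)
= 75/2

S∞ = 75/2


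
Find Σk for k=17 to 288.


Σₖ₌17^288 k = Σₖ₌₁^288 k − Σₖ₌₁^16 k
= 288·289/2 − 16·17/2
= 41616 − 136 = 41480

Σk = 41480


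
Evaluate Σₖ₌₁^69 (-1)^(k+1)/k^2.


S = 1 - 1/4 + 1/9 - 1/16 + 1/25 - 1/36 + 1/49 - 1/64 ± ...
= 0.8226
(Full series converges to +π²/12 ≈ +0.8225)

S_69 = 0.8226


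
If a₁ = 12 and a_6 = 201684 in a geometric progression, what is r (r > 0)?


r^(n-1) = aₙ/a₁
r^5 = 201684/12 = 16807
r = 16807^(1/5)
= 7

r = 7


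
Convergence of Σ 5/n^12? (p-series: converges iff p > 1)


p-series test: Σ c/n^p converges if p > 1, diverges if p ≤ 1 (constant c > 0 doesn't affect convergence).
p = 12
12 > 1 → CONVERGES

Converges (p = 12 > 1)


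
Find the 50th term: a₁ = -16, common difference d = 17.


aₙ = a₁ + (n-1)d
= -16 + (50-1)×17
= -16 + 833
= 817

a_50 = 817


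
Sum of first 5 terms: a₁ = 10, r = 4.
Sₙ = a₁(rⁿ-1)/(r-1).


Sₙ = 10×(4^5 - 1)/(4 - 1)
= 10×(1024 - 1)/3
= 10×1023/3
= 3410

S_5 = 3410


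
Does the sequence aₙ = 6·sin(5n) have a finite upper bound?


For all n, -1 ≤ sin(5n) ≤ 1, so -6 ≤ 6·sin(5n) ≤ 6
Lower bound: -6, Upper bound: 6
The sequence IS bounded

Bounded (-6 ≤ aₙ ≤ 6)


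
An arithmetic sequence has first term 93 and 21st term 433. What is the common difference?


d = (aₙ - a₁)/(n-1)
= (433 - 93)/(21-1)
= 340/20 = 17

d = 17


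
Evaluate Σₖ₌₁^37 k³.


n(n+1)/2 = 37×38/2 = 703
Σk³ = 703² = 494209

Σk³ = 494209


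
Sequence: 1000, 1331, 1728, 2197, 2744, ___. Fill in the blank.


Pattern: perfect cubes: n³
Terms: 1000, 1331, 1728, 2197, 2744
Next term = 3375

Next term = 3375


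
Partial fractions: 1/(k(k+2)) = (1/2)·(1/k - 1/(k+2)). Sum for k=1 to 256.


1/(k(k+2)) = (1/2)·(1/k - 1/(k+2)) (partial fractions)
Telescoping: Σ = (1/2)·(1 + 1/2 - 1/257 - 1/258) = 24736/33153

Sum = 24736/33153


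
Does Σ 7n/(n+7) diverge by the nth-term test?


lim(n→∞) 7n/(n+7) = 7/1 = 7  (divide numerator and denominator by n)
lim aₙ = 7 ≠ 0 → series DIVERGES

Diverges (lim aₙ = 7 ≠ 0)


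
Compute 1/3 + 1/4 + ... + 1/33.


Σₖ₌3^33 1/k = 1/3 + 1/4 + 1/5 + ... + 1/33
= 33984696501949/13127595717600
≈ 2.5888

Sum = 33984696501949/13127595717600 ≈ 2.5888


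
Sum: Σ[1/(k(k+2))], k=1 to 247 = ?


1/(k(k+2)) = (1/2)·(1/k - 1/(k+2)) (partial fractions)
Telescoping: Σ = (1/2)·(1 + 1/2 - 1/248 - 1/249) = 92131/123504

Sum = 92131/123504


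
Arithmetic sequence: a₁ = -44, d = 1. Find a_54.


aₙ = a₁ + (n-1)d
= -44 + (54-1)×1
= -44 + 53
= 9

a_54 = 9


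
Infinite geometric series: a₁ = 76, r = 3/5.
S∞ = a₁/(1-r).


S∞ = a₁/(1-r) = 76/(1 - 3/5)
= 76/(2/5)
= 190

S∞ = 190


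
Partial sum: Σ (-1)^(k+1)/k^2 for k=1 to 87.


S = 1 - 1/4 + 1/9 - 1/16 + 1/25 - 1/36 + 1/49 - 1/64 ± ...
= 0.8225
(Full series converges to +π²/12 ≈ +0.8225)

S_87 = 0.8225


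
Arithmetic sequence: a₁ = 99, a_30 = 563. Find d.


d = (aₙ - a₁)/(n-1)
= (563 - 99)/(30-1)
= 464/29 = 16

d = 16


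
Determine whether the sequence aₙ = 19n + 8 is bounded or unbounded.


aₙ = 19n + 8 → as n→∞, aₙ→∞
No finite upper bound exists
The sequence is UNBOUNDED

Unbounded (aₙ → ∞ as n → ∞)


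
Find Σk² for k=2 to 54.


Σₖ₌2^54 k² = Σₖ₌₁^54 k² − Σₖ₌₁^1 k²
= 54·55·109/6 − 1·2·3/6
= 53955 − 1 = 53954

Σk² = 53954


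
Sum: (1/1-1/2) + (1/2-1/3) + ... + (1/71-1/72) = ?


Telescoping: adjacent terms cancel.
= 1/1 - 1/72
= 1 - 1/72 = 71/72

Sum = 71/72


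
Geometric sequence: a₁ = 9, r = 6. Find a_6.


aₙ = a₁·r^(n-1)
= 9×6^5
= 9×7776
= 69984

a_6 = 69984


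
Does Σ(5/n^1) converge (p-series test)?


p-series test: Σ c/n^p converges if p > 1, diverges if p ≤ 1 (constant c > 0 doesn't affect convergence).
p = 1
1 ≤ 1 → DIVERGES

Diverges (p = 1 ≤ 1)


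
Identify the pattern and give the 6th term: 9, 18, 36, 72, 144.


Pattern: geometric (r=2)
Terms: 9, 18, 36, 72, 144
Next term = 288

Next term = 288


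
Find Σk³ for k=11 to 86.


Σₖ₌11^86 k³ = [86·87/2]² − [10·11/2]²
= 13995081 − 3025 = 13992056

Σk³ = 13992056


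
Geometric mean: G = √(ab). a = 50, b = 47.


GM = √(50×47) = √2350 = 48.4768

GM = 48.4768


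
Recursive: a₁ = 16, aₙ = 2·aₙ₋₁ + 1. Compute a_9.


Computing step by step:
a_1 = 16
a_2 = 33
a_3 = 67
a_4 = 135
a_5 = 271
a_6 = 543
a_7 = 1087
a_8 = 2175
a_9 = 4351


a_9 = 4351


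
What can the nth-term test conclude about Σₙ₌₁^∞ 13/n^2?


lim(n→∞) 13/n^2 = 0
lim aₙ = 0 → nth-term test is INCONCLUSIVE
(Need other tests; this is actually a convergent p-series with p=2 > 1)

Inconclusive (lim aₙ = 0; need another test)


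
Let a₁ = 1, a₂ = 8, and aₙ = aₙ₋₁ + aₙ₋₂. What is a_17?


Computing iteratively: 1, 8, 9, 17, 26, 43, 69, 112, 181, 293, 474, 767, ...
a_17 = 8506

a_17 = 8506


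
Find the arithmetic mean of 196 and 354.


AM = (196 + 354)/2 = 550/2 = 275

AM = 275


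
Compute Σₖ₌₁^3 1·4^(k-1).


Sₙ = 1×(4^3 - 1)/(4 - 1)
= 1×(64 - 1)/3
= 1×63/3
= 21

S_3 = 21


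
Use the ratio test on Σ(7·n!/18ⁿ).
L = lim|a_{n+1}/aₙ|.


aₙ = 7·n!/18^n
a_{n+1}/aₙ = (n+1)!/18^(n+1) × 18^n/n!  (constant 7 cancels)
= (n+1)/18
L = lim(n→∞) (n+1)/18 = ∞
L > 1 → series DIVERGES

Diverges (ratio test: L = ∞ > 1)


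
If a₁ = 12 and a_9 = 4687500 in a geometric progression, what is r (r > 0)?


r^(n-1) = aₙ/a₁
r^8 = 4687500/12 = 390625
r = 390625^(1/8)
= ±5; taking r > 0 gives r = 5

r = 5


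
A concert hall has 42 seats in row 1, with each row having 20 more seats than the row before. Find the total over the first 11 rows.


aₙ = 42 + (11-1)×20 = 242
Sₙ = n(a₁+aₙ)/2 = 11×(42+242)/2
= 11×284/2 = 1562

S_11 = 1562


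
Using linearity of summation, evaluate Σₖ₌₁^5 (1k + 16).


Σ(1k+16) = 1·Σk + 16·n
= 1·15 + 16·5
= 15 + 80 = 95

Σ = 95


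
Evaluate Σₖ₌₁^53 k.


n(n+1)/2 = 53×54/2 = 2862/2 = 1431

Σk = 1431


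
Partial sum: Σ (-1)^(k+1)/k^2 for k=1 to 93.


S = 1 - 1/4 + 1/9 - 1/16 + 1/25 - 1/36 + 1/49 - 1/64 ± ...
= 0.8225
(Full series converges to +π²/12 ≈ +0.8225)

S_93 = 0.8225


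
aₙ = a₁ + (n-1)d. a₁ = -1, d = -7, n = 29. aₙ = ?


aₙ = a₁ + (n-1)d
= -1 + (29-1)×-7
= -1 - 196
= -197

a_29 = -197


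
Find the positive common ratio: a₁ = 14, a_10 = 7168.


r^(n-1) = aₙ/a₁
r^9 = 7168/14 = 512
r = 512^(1/9)
= 2

r = 2


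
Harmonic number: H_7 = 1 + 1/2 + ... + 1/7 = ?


H_7 = 1/1 + 1/2 + 1/3 + 1/4 + 1/5 + 1/6 + 1/7
= 363/140
≈ 2.5929

H_7 = 363/140 ≈ 2.5929


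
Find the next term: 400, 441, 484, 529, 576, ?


Pattern: perfect squares: n²
Terms: 400, 441, 484, 529, 576
Next term = 625

Next term = 625


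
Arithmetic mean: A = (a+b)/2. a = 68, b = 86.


AM = (68 + 86)/2 = 154/2 = 77

AM = 77


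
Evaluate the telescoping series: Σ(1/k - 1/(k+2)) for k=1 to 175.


Telescoping with gap 2: two head and two tail terms survive.
= (1 + 1/2) - (1/176 + 1/177)
= 3/2 - 1/176 - 1/177 = 46375/31152

Sum = 46375/31152


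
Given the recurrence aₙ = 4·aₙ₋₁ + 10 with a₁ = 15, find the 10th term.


Computing step by step:
a_1 = 15
a_2 = 70
a_3 = 290
a_4 = 1170
a_5 = 4690
a_6 = 18770
a_7 = 75090
a_8 = 300370
a_9 = 1201490
a_10 = 4805970


a_10 = 4805970


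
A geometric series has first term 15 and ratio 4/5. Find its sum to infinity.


S∞ = a₁/(1-r) = 15/(1 - 4/5)
= 15/(1/5)
= 75

S∞ = 75


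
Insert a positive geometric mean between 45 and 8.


GM = √(45×8) = √360 = 18.9737

GM = 18.9737


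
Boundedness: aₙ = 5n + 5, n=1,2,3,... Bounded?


aₙ = 5n + 5 → as n→∞, aₙ→∞
No finite upper bound exists
The sequence is UNBOUNDED

Unbounded (aₙ → ∞ as n → ∞)


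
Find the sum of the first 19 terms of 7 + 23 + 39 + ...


aₙ = 7 + (19-1)×16 = 295
Sₙ = n(a₁+aₙ)/2 = 19×(7+295)/2
= 19×302/2 = 2869

S_19 = 2869


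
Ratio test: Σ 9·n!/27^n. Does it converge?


aₙ = 9·n!/27^n
a_{n+1}/aₙ = (n+1)!/27^(n+1) × 27^n/n!  (constant 9 cancels)
= (n+1)/27
L = lim(n→∞) (n+1)/27 = ∞
L > 1 → series DIVERGES

Diverges (ratio test: L = ∞ > 1)


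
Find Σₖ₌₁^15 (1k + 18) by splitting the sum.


Σ(1k+18) = 1·Σk + 18·n
= 1·120 + 18·15
= 120 + 270 = 390

Σ = 390


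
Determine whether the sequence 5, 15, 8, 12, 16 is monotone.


Differences: 10, -7, 4, 4
Difference at position 1 is +10 (> 0) but position 2 is -7 (< 0) — sequence both rises and falls
→ NOT monotonic

Not monotonic


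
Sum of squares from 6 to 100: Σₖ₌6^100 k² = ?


Σₖ₌6^100 k² = Σₖ₌₁^100 k² − Σₖ₌₁^5 k²
= 100·101·201/6 − 5·6·11/6
= 338350 − 55 = 338295

Σk² = 338295


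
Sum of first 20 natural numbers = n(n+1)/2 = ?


n(n+1)/2 = 20×21/2 = 420/2 = 210

Σk = 210


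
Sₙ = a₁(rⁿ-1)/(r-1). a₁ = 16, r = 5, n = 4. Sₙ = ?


Sₙ = 16×(5^4 - 1)/(5 - 1)
= 16×(625 - 1)/4
= 16×624/4
= 2496

S_4 = 2496


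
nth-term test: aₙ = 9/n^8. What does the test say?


lim(n→∞) 9/n^8 = 0
lim aₙ = 0 → nth-term test is INCONCLUSIVE
(Need other tests; this is actually a convergent p-series with p=8 > 1)

Inconclusive (lim aₙ = 0; need another test)


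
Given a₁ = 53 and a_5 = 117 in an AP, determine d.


d = (aₙ - a₁)/(n-1)
= (117 - 53)/(5-1)
= 64/4 = 16

d = 16


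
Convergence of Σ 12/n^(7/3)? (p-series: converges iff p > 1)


p-series test: Σ c/n^p converges if p > 1, diverges if p ≤ 1 (constant c > 0 doesn't affect convergence).
p = 7/3
7/3 > 1 → CONVERGES

Converges (p = 7/3 > 1)


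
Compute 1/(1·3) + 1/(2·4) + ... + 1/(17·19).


1/(k(k+2)) = (1/2)·(1/k - 1/(k+2)) (partial fractions)
Telescoping: Σ = (1/2)·(1 + 1/2 - 1/18 - 1/19) = 119/171

Sum = 119/171


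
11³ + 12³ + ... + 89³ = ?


Σₖ₌11^89 k³ = [89·90/2]² − [10·11/2]²
= 16040025 − 3025 = 16037000

Σk³ = 16037000


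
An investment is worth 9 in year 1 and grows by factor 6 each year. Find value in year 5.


aₙ = a₁·r^(n-1)
= 9×6^4
= 9×1296
= 11664

a_5 = 11664


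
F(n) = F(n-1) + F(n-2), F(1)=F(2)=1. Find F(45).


Fibonacci sequence: 1, 1, 2, 3, 5, 8, 13, 21, 34, 55, 89, ...
F(45) = 1134903170

F(45) = 1134903170


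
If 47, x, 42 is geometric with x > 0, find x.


GM = √(47×42) = √1974 = 44.4297

GM = 44.4297


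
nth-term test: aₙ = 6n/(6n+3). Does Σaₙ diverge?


lim(n→∞) 6n/(6n+3) = 6/6 = 1  (divide numerator and denominator by n)
lim aₙ = 1 ≠ 0 → series DIVERGES

Diverges (lim aₙ = 1 ≠ 0)


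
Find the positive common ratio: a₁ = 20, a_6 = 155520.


r^(n-1) = aₙ/a₁
r^5 = 155520/20 = 7776
r = 7776^(1/5)
= 6

r = 6


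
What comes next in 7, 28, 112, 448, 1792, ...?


Pattern: geometric (r=4)
Terms: 7, 28, 112, 448, 1792
Next term = 7168

Next term = 7168


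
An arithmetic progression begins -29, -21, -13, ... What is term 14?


aₙ = a₁ + (n-1)d
= -29 + (14-1)×8
= -29 + 104
= 75

a_14 = 75


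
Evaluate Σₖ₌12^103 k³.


Σₖ₌12^103 k³ = [103·104/2]² − [11·12/2]²
= 28686736 − 4356 = 28682380

Σk³ = 28682380


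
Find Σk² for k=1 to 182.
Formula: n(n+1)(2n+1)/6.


n = 182
n(n+1)(2n+1)/6 = 182×183×365/6
= 12156690/6 = 2026115

Σk² = 2026115


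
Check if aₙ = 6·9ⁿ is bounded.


aₙ = 6·9ⁿ → as n→∞, aₙ→∞ (since base 9 > 1)
No finite upper bound exists
The sequence is UNBOUNDED

Unbounded (aₙ → ∞ as n → ∞)


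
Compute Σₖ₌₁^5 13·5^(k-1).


Sₙ = 13×(5^5 - 1)/(5 - 1)
= 13×(3125 - 1)/4
= 13×3124/4
= 10153

S_5 = 10153


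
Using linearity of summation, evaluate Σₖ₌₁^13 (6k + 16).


Σ(6k+16) = 6·Σk + 16·n
= 6·91 + 16·13
= 546 + 208 = 754

Σ = 754


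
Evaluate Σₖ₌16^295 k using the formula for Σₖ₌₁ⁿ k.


Σₖ₌16^295 k = Σₖ₌₁^295 k − Σₖ₌₁^15 k
= 295·296/2 − 15·16/2
= 43660 − 120 = 43540

Σk = 43540


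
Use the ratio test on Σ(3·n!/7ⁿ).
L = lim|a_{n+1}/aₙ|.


aₙ = 3·n!/7^n
a_{n+1}/aₙ = (n+1)!/7^(n+1) × 7^n/n!  (constant 3 cancels)
= (n+1)/7
L = lim(n→∞) (n+1)/7 = ∞
L > 1 → series DIVERGES

Diverges (ratio test: L = ∞ > 1)


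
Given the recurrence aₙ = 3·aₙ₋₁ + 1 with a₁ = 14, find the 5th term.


Computing step by step:
a_1 = 14
a_2 = 43
a_3 = 130
a_4 = 391
a_5 = 1174


a_5 = 1174


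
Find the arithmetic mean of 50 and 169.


AM = (50 + 169)/2 = 219/2 = 109.5

AM = 109.5


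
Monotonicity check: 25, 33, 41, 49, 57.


Differences: 8, 8, 8, 8
All differences > 0 → strictly INCREASING

Monotonically increasing


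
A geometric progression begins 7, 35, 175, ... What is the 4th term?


aₙ = a₁·r^(n-1)
= 7×5^3
= 7×125
= 875

a_4 = 875


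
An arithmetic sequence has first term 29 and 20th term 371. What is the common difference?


d = (aₙ - a₁)/(n-1)
= (371 - 29)/(20-1)
= 342/19 = 18

d = 18


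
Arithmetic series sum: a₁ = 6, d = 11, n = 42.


aₙ = 6 + (42-1)×11 = 457
Sₙ = n(a₁+aₙ)/2 = 42×(6+457)/2
= 42×463/2 = 9723

S_42 = 9723


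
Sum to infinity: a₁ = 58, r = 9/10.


S∞ = a₁/(1-r) = 58/(1 - 9/10)
= 58/(1/10)
= 580

S∞ = 580


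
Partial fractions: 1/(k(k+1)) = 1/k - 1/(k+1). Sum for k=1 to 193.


1/(k(k+1)) = 1/k - 1/(k+1) (partial fractions)
Telescoping: Σ = 1 - 1/194 = 193/194

Sum = 193/194


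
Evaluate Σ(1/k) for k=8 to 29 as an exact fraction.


Σₖ₌8^29 1/k = 1/8 + 1/9 + 1/10 + ... + 1/29
= 3188050002127/2329089562800
≈ 1.3688

Sum = 3188050002127/2329089562800 ≈ 1.3688


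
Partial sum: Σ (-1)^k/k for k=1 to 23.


S = -1 + 1/2 - 1/3 + 1/4 - 1/5 + 1/6 - 1/7 + 1/8 ± ...
= -0.7144
(Full series converges to -ln(2) ≈ -0.6931)

S_23 = -0.7144


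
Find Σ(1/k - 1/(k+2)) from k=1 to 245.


Telescoping with gap 2: two head and two tail terms survive.
= (1 + 1/2) - (1/246 + 1/247)
= 3/2 - 1/246 - 1/247 = 45325/30381

Sum = 45325/30381


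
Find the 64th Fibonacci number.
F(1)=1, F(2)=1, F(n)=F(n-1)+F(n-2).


Fibonacci sequence: 1, 1, 2, 3, 5, 8, 13, 21, 34, 55, 89, ...
F(64) = 10610209857723

F(64) = 10610209857723


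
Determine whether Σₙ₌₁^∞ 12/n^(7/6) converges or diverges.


p-series test: Σ c/n^p converges if p > 1, diverges if p ≤ 1 (constant c > 0 doesn't affect convergence).
p = 7/6
7/6 > 1 → CONVERGES

Converges (p = 7/6 > 1)


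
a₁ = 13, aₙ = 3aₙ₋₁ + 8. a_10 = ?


Computing step by step:
a_1 = 13
a_2 = 47
a_3 = 149
a_4 = 455
a_5 = 1373
a_6 = 4127
a_7 = 12389
a_8 = 37175
a_9 = 111533
a_10 = 334607


a_10 = 334607


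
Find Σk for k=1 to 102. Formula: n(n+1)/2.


n(n+1)/2 = 102×103/2 = 10506/2 = 5253

Σk = 5253


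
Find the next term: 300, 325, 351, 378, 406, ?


Pattern: triangular numbers: n(n+1)/2
Terms: 300, 325, 351, 378, 406
Next term = 435

Next term = 435


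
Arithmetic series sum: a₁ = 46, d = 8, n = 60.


aₙ = 46 + (60-1)×8 = 518
Sₙ = n(a₁+aₙ)/2 = 60×(46+518)/2
= 60×564/2 = 16920

S_60 = 16920


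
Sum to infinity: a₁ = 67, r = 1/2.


S∞ = a₁/(1-r) = 67/(1 - 1/2)
= 67/(1/2)
= 134

S∞ = 134


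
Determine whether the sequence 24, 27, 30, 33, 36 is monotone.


Differences: 3, 3, 3, 3
All differences > 0 → strictly INCREASING

Monotonically increasing


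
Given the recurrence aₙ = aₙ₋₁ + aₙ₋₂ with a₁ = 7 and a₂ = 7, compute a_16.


Computing iteratively: 7, 7, 14, 21, 35, 56, 91, 147, 238, 385, 623, 1008, ...
a_16 = 6909

a_16 = 6909


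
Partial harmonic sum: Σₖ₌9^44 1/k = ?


Σₖ₌9^44 1/k = 1/9 + 1/10 + 1/11 + ... + 1/44
= 15588182086317806089/9419588158802421600
≈ 1.6549

Sum = 15588182086317806089/9419588158802421600 ≈ 1.6549


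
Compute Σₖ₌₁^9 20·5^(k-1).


Sₙ = 20×(5^9 - 1)/(5 - 1)
= 20×(1953125 - 1)/4
= 20×1953124/4
= 9765620

S_9 = 9765620


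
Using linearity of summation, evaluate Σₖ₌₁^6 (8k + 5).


Σ(8k+5) = 8·Σk + 5·n
= 8·21 + 5·6
= 168 + 30 = 198

Σ = 198


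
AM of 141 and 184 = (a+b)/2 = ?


AM = (141 + 184)/2 = 325/2 = 162.5

AM = 162.5


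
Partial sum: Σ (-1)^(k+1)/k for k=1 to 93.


S = 1 - 1/2 + 1/3 - 1/4 + 1/5 - 1/6 + 1/7 - 1/8 ± ...
= 0.6985
(Full series converges to +ln(2) ≈ +0.6931)

S_93 = 0.6985


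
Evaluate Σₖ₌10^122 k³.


Σₖ₌10^122 k³ = [122·123/2]² − [9·10/2]²
= 56295009 − 2025 = 56292984

Σk³ = 56292984


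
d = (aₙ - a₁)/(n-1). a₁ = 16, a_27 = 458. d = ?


d = (aₙ - a₁)/(n-1)
= (458 - 16)/(27-1)
= 442/26 = 17

d = 17


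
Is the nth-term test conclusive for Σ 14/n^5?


lim(n→∞) 14/n^5 = 0
lim aₙ = 0 → nth-term test is INCONCLUSIVE
(Need other tests; this is actually a convergent p-series with p=5 > 1)

Inconclusive (lim aₙ = 0; need another test)


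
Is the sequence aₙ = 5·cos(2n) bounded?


For all n, -1 ≤ cos(2n) ≤ 1, so -5 ≤ 5·cos(2n) ≤ 5
Lower bound: -5, Upper bound: 5
The sequence IS bounded

Bounded (-5 ≤ aₙ ≤ 5)


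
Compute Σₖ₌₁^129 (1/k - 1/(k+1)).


Telescoping: adjacent terms cancel.
= 1/1 - 1/130
= 1 - 1/130 = 129/130

Sum = 129/130


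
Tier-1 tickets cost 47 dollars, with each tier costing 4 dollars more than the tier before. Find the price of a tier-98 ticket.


aₙ = a₁ + (n-1)d
= 47 + (98-1)×4
= 47 + 388
= 435

a_98 = 435


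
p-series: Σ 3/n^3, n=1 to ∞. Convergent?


p-series test: Σ c/n^p converges if p > 1, diverges if p ≤ 1 (constant c > 0 doesn't affect convergence).
p = 3
3 > 1 → CONVERGES

Converges (p = 3 > 1)


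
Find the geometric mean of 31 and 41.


GM = √(31×41) = √1271 = 35.6511

GM = 35.6511


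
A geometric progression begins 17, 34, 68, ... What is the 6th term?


aₙ = a₁·r^(n-1)
= 17×2^5
= 17×32
= 544

a_6 = 544


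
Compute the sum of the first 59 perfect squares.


n = 59
n(n+1)(2n+1)/6 = 59×60×119/6
= 421260/6 = 70210

Σk² = 70210


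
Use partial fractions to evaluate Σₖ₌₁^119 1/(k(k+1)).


1/(k(k+1)) = 1/k - 1/(k+1) (partial fractions)
Telescoping: Σ = 1 - 1/120 = 119/120

Sum = 119/120


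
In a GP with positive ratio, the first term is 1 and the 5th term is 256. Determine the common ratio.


r^(n-1) = aₙ/a₁
r^4 = 256/1 = 256
r = 256^(1/4)
= ±4; taking r > 0 gives r = 4

r = 4


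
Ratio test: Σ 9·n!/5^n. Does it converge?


aₙ = 9·n!/5^n
a_{n+1}/aₙ = (n+1)!/5^(n+1) × 5^n/n!  (constant 9 cancels)
= (n+1)/5
L = lim(n→∞) (n+1)/5 = ∞
L > 1 → series DIVERGES

Diverges (ratio test: L = ∞ > 1)


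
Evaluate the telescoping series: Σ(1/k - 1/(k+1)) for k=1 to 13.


Telescoping: adjacent terms cancel.
= 1/1 - 1/14
= 1 - 1/14 = 13/14

Sum = 13/14


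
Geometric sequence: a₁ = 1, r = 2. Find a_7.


aₙ = a₁·r^(n-1)
= 1×2^6
= 1×64
= 64

a_7 = 64


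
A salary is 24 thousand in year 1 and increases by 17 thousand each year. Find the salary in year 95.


aₙ = a₁ + (n-1)d
= 24 + (95-1)×17
= 24 + 1598
= 1622

a_95 = 1622


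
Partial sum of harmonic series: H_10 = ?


H_10 = 1/1 + 1/2 + 1/3 + 1/4 + 1/5 + 1/6 + 1/7 + 1/8 + 1/9 + 1/10
= 7381/2520
≈ 2.929

H_10 = 7381/2520 ≈ 2.929


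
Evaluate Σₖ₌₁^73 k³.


n(n+1)/2 = 73×74/2 = 2701
Σk³ = 2701² = 7295401

Σk³ = 7295401


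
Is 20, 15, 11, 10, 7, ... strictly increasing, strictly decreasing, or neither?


Differences: -5, -4, -1, -3
All differences < 0 → strictly DECREASING

Monotonically decreasing


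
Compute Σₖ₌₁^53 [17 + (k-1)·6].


aₙ = 17 + (53-1)×6 = 329
Sₙ = n(a₁+aₙ)/2 = 53×(17+329)/2
= 53×346/2 = 9169

S_53 = 9169


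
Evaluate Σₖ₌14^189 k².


Σₖ₌14^189 k² = Σₖ₌₁^189 k² − Σₖ₌₁^13 k²
= 189·190·379/6 − 13·14·27/6
= 2268315 − 819 = 2267496

Σk² = 2267496


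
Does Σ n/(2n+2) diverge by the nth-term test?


lim(n→∞) n/(2n+2) = 1/2 = 1/2  (divide numerator and denominator by n)
lim aₙ = 1/2 ≠ 0 → series DIVERGES

Diverges (lim aₙ = 1/2 ≠ 0)


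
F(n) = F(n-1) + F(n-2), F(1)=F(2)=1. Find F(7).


Fibonacci sequence: 1, 1, 2, 3, 5, 8, 13
F(7) = 13

F(7) = 13
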